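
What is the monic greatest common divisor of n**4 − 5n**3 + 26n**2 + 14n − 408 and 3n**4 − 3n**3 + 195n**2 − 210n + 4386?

n**2 − 4n + 34

Euclidean algorithm in ℚ[n]:
  n**4 − 5n**3 + 26n**2 + 14n − 408 = (1/3)(3n**4 − 3n**3 + 195n**2 − 210n + 4386) + (−4n**3 − 39n**2 + 84n − 1870)
  3n**4 − 3n**3 + 195n**2 − 210n + 4386 = (−(3/4)n + 129/16)(−4n**3 − 39n**2 + 84n − 1870) + ((9159/16)n**2 − (9159/4)n + 155703/8)
  −4n**3 − 39n**2 + 84n − 1870 = (−(64/9159)n − 880/9159)((9159/16)n**2 − (9159/4)n + 155703/8) + (0)
Last nonzero remainder: (9159/16)n**2 − (9159/4)n + 155703/8. Dividing through by 9159/16 gives the monic gcd n**2 − 4n + 34.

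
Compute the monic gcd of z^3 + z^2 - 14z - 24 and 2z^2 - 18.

z + 3

By polynomial division,
  z^3 + z^2 - 14z - 24 = ((1/2)z + 1/2)(2z^2 - 18) + (-5z - 15)
  2z^2 - 18 = (-(2/5)z + 6/5)(-5z - 15) + (0)
Last nonzero remainder: -5z - 15. Dividing through by -5 gives the monic gcd z + 3.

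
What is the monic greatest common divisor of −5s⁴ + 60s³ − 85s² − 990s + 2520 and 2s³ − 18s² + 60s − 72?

s − 3

Repeated division with remainder:
  −5s⁴ + 60s³ − 85s² − 990s + 2520 = (−(5/2)s + 15/2)(2s³ − 18s² + 60s − 72) + (200s² − 1620s + 3060)
  2s³ − 18s² + 60s − 72 = ((1/100)s − 9/1000)(200s² − 1620s + 3060) + ((741/50)s − 2223/50)
  200s² − 1620s + 3060 = ((10000/741)s − 17000/247)((741/50)s − 2223/50) + (0)
Last nonzero remainder: (741/50)s − 2223/50. Dividing through by 741/50 gives the monic gcd s − 3.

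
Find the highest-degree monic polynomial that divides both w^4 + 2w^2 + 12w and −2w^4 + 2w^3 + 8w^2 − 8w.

Euclidean algorithm in ℚ[w]:
  w^4 + 2w^2 + 12w = (−1/2)(−2w^4 + 2w^3 + 8w^2 − 8w) + (w^3 + 6w^2 + 8w)
  −2w^4 + 2w^3 + 8w^2 − 8w = (−2w + 14)(w^3 + 6w^2 + 8w) + (−60w^2 − 120w)
  w^3 + 6w^2 + 8w = (−(1/60)w − 1/15)(−60w^2 − 120w) + (0)
Last nonzero remainder: −60w^2 − 120w. Dividing through by −60 gives the monic gcd w^2 + 2w.

w^2 + 2w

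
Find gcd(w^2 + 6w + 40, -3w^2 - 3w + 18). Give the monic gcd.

1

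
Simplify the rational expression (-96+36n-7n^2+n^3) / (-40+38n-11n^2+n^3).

Repeated division with remainder:
  n^3-7n^2+36n-96 = (n^3-11n^2+38n-40) + (4n^2-2n-56)
  n^3-11n^2+38n-40 = ((1/4)n-21/8)(4n^2-2n-56) + ((187/4)n-187)
  4n^2-2n-56 = ((16/187)n+56/187)((187/4)n-187) + (0)
Last nonzero remainder: (187/4)n-187. Dividing through by 187/4 gives the monic gcd n-4.
Cancel n-4 from numerator and denominator to get the reduced form.

(24-3n+n^2)/(10-7n+n^2)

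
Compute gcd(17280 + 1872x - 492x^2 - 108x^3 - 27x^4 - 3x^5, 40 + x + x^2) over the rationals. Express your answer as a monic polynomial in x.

40 + x + x^2

Euclidean algorithm in ℚ[x]:
  -3x^5 - 27x^4 - 108x^3 - 492x^2 + 1872x + 17280 = (-3x^3 - 24x^2 + 36x + 432)(x^2 + x + 40) + (0)
The last nonzero remainder x^2 + x + 40 is already monic.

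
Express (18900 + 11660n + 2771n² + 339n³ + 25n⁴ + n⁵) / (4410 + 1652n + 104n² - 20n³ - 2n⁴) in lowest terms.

(-540 - 148n - 13n² - n³)/(-126 - 4n + 2n²)

By polynomial division,
  n⁵ + 25n⁴ + 339n³ + 2771n² + 11660n + 18900 = (-(1/2)n - 15/2)(-2n⁴ - 20n³ + 104n² + 1652n + 4410) + (241n³ + 4377n² + 26255n + 51975)
  -2n⁴ - 20n³ + 104n² + 1652n + 4410 = (-(2/241)n + 3934/58081)(241n³ + 4377n² + 26255n + 51975) + ((1476216/58081)n² + (17714592/58081)n + 51667560/58081)
  241n³ + 4377n² + 26255n + 51975 = ((13997521/1476216)n + 9583365/164024)((1476216/58081)n² + (17714592/58081)n + 51667560/58081) + (0)
Last nonzero remainder: (1476216/58081)n² + (17714592/58081)n + 51667560/58081. Dividing through by 1476216/58081 gives the monic gcd n² + 12n + 35.
Cancel n² + 12n + 35 from numerator and denominator to get the reduced form.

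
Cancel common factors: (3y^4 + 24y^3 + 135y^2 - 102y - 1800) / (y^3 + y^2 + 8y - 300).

Repeated division with remainder:
  3y^4 + 24y^3 + 135y^2 - 102y - 1800 = (3y + 21)(y^3 + y^2 + 8y - 300) + (90y^2 + 630y + 4500)
  y^3 + y^2 + 8y - 300 = ((1/90)y - 1/15)(90y^2 + 630y + 4500) + (0)
Last nonzero remainder: 90y^2 + 630y + 4500. Dividing through by 90 gives the monic gcd y^2 + 7y + 50.
Cancel y^2 + 7y + 50 from numerator and denominator to get the reduced form.

(3y^2 + 3y - 36)/(y - 6)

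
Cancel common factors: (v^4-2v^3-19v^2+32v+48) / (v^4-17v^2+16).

(v-3)/(v-1)

By polynomial division,
  v^4-2v^3-19v^2+32v+48 = (v^4-17v^2+16) + (-2v^3-2v^2+32v+32)
  v^4-17v^2+16 = (-(1/2)v+1/2)(-2v^3-2v^2+32v+32) + (0)
Last nonzero remainder: -2v^3-2v^2+32v+32. Dividing through by -2 gives the monic gcd v^3+v^2-16v-16.
Cancel v^3+v^2-16v-16 from numerator and denominator to get the reduced form.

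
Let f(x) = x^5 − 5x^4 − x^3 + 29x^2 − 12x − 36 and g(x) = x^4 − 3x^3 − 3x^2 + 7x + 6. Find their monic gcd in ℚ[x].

Repeated division with remainder:
  x^5 − 5x^4 − x^3 + 29x^2 − 12x − 36 = (x − 2)(x^4 − 3x^3 − 3x^2 + 7x + 6) + (−4x^3 + 16x^2 − 4x − 24)
  x^4 − 3x^3 − 3x^2 + 7x + 6 = (−(1/4)x − 1/4)(−4x^3 + 16x^2 − 4x − 24) + (0)
Last nonzero remainder: −4x^3 + 16x^2 − 4x − 24. Dividing through by −4 gives the monic gcd x^3 − 4x^2 + x + 6.

x^3 − 4x^2 + x + 6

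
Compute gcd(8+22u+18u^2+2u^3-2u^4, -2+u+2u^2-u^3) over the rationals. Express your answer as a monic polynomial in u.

By polynomial division,
  -2u^4+2u^3+18u^2+22u+8 = (2u+2)(-u^3+2u^2+u-2) + (12u^2+24u+12)
  -u^3+2u^2+u-2 = (-(1/12)u+1/3)(12u^2+24u+12) + (-6u-6)
  12u^2+24u+12 = (-2u-2)(-6u-6) + (0)
Last nonzero remainder: -6u-6. Dividing through by -6 gives the monic gcd u+1.

1+u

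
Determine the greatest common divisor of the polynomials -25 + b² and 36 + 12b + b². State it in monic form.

Apply the Euclidean algorithm:
  b² - 25 = (b² + 12b + 36) + (-12b - 61)
  b² + 12b + 36 = (-(1/12)b - 83/144)(-12b - 61) + (121/144)
  -12b - 61 = (-(1728/121)b - 8784/121)(121/144) + (0)
The last nonzero remainder is the constant 121/144, so the polynomials are coprime and gcd = 1.

1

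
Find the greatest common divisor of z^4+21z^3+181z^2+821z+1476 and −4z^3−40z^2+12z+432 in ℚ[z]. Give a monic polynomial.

z^2+13z+36

Euclidean algorithm in ℚ[z]:
  z^4+21z^3+181z^2+821z+1476 = (−(1/4)z−11/4)(−4z^3−40z^2+12z+432) + (74z^2+962z+2664)
  −4z^3−40z^2+12z+432 = (−(2/37)z+6/37)(74z^2+962z+2664) + (0)
Last nonzero remainder: 74z^2+962z+2664. Dividing through by 74 gives the monic gcd z^2+13z+36.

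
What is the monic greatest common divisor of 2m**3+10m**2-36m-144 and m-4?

m-4

By polynomial division,
  2m**3+10m**2-36m-144 = (2m**2+18m+36)(m-4) + (0)
The last nonzero remainder m-4 is already monic.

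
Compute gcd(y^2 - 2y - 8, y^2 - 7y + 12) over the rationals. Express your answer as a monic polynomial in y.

By polynomial division,
  y^2 - 2y - 8 = (y^2 - 7y + 12) + (5y - 20)
  y^2 - 7y + 12 = ((1/5)y - 3/5)(5y - 20) + (0)
Last nonzero remainder: 5y - 20. Dividing through by 5 gives the monic gcd y - 4.

y - 4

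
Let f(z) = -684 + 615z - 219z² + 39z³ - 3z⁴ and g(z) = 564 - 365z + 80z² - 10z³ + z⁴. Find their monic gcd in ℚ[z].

Apply the Euclidean algorithm:
  -3z⁴ + 39z³ - 219z² + 615z - 684 = (-3)(z⁴ - 10z³ + 80z² - 365z + 564) + (9z³ + 21z² - 480z + 1008)
  z⁴ - 10z³ + 80z² - 365z + 564 = ((1/9)z - 37/27)(9z³ + 21z² - 480z + 1008) + ((1459/9)z² - (10213/9)z + 5836/3)
  9z³ + 21z² - 480z + 1008 = ((81/1459)z + 756/1459)((1459/9)z² - (10213/9)z + 5836/3) + (0)
Last nonzero remainder: (1459/9)z² - (10213/9)z + 5836/3. Dividing through by 1459/9 gives the monic gcd z² - 7z + 12.

12 - 7z + z²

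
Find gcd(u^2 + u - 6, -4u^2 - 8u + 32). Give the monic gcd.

By polynomial division,
  u^2 + u - 6 = (-1/4)(-4u^2 - 8u + 32) + (-u + 2)
  -4u^2 - 8u + 32 = (4u + 16)(-u + 2) + (0)
Last nonzero remainder: -u + 2. Dividing through by -1 gives the monic gcd u - 2.

u - 2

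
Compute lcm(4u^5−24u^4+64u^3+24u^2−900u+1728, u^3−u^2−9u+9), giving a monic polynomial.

Repeated division with remainder:
  4u^5−24u^4+64u^3+24u^2−900u+1728 = (4u^2−20u+80)(u^3−u^2−9u+9) + (−112u^2+1008)
  u^3−u^2−9u+9 = (−(1/112)u+1/112)(−112u^2+1008) + (0)
Last nonzero remainder: −112u^2+1008. Dividing through by −112 gives the monic gcd u^2−9.
Then lcm(f, g) = f·g / gcd(f, g); expanding and making the result monic gives the answer.

u^6−7u^5+22u^4−10u^3−231u^2+657u−432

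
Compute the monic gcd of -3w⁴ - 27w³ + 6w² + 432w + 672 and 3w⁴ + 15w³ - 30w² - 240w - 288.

Repeated division with remainder:
  -3w⁴ - 27w³ + 6w² + 432w + 672 = (-1)(3w⁴ + 15w³ - 30w² - 240w - 288) + (-12w³ - 24w² + 192w + 384)
  3w⁴ + 15w³ - 30w² - 240w - 288 = (-(1/4)w - 3/4)(-12w³ - 24w² + 192w + 384) + (0)
Last nonzero remainder: -12w³ - 24w² + 192w + 384. Dividing through by -12 gives the monic gcd w³ + 2w² - 16w - 32.

w³ + 2w² - 16w - 32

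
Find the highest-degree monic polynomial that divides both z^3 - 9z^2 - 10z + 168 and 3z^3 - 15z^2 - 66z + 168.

Euclidean algorithm in ℚ[z]:
  z^3 - 9z^2 - 10z + 168 = (1/3)(3z^3 - 15z^2 - 66z + 168) + (-4z^2 + 12z + 112)
  3z^3 - 15z^2 - 66z + 168 = (-(3/4)z + 3/2)(-4z^2 + 12z + 112) + (0)
Last nonzero remainder: -4z^2 + 12z + 112. Dividing through by -4 gives the monic gcd z^2 - 3z - 28.

z^2 - 3z - 28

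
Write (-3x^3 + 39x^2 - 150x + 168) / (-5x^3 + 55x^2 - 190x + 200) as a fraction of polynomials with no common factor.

(3x - 21)/(5x - 25)

Apply the Euclidean algorithm:
  -3x^3 + 39x^2 - 150x + 168 = (3/5)(-5x^3 + 55x^2 - 190x + 200) + (6x^2 - 36x + 48)
  -5x^3 + 55x^2 - 190x + 200 = (-(5/6)x + 25/6)(6x^2 - 36x + 48) + (0)
Last nonzero remainder: 6x^2 - 36x + 48. Dividing through by 6 gives the monic gcd x^2 - 6x + 8.
Cancel x^2 - 6x + 8 from numerator and denominator to get the reduced form.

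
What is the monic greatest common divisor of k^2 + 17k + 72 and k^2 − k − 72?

Repeated division with remainder:
  k^2 + 17k + 72 = (k^2 − k − 72) + (18k + 144)
  k^2 − k − 72 = ((1/18)k − 1/2)(18k + 144) + (0)
Last nonzero remainder: 18k + 144. Dividing through by 18 gives the monic gcd k + 8.

k + 8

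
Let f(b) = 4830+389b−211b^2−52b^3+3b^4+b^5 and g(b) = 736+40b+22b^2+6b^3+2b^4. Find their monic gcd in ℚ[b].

23+7b+b^2

Repeated division with remainder:
  b^5+3b^4−52b^3−211b^2+389b+4830 = ((1/2)b)(2b^4+6b^3+22b^2+40b+736) + (−63b^3−231b^2+21b+4830)
  2b^4+6b^3+22b^2+40b+736 = (−(2/63)b+4/189)(−63b^3−231b^2+21b+4830) + ((248/9)b^2+(1736/9)b+5704/9)
  −63b^3−231b^2+21b+4830 = (−(567/248)b+945/124)((248/9)b^2+(1736/9)b+5704/9) + (0)
Last nonzero remainder: (248/9)b^2+(1736/9)b+5704/9. Dividing through by 248/9 gives the monic gcd b^2+7b+23.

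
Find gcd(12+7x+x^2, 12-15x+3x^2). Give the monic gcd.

1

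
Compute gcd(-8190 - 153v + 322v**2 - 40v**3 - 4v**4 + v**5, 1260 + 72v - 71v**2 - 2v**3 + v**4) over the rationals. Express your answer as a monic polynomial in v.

Euclidean algorithm in ℚ[v]:
  v**5 - 4v**4 - 40v**3 + 322v**2 - 153v - 8190 = (v - 2)(v**4 - 2v**3 - 71v**2 + 72v + 1260) + (27v**3 + 108v**2 - 1269v - 5670)
  v**4 - 2v**3 - 71v**2 + 72v + 1260 = ((1/27)v - 2/9)(27v**3 + 108v**2 - 1269v - 5670) + (0)
Last nonzero remainder: 27v**3 + 108v**2 - 1269v - 5670. Dividing through by 27 gives the monic gcd v**3 + 4v**2 - 47v - 210.

-210 - 47v + 4v**2 + v**3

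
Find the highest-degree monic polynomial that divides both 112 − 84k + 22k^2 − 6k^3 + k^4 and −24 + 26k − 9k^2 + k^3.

8 − 6k + k^2

Euclidean algorithm in ℚ[k]:
  k^4 − 6k^3 + 22k^2 − 84k + 112 = (k + 3)(k^3 − 9k^2 + 26k − 24) + (23k^2 − 138k + 184)
  k^3 − 9k^2 + 26k − 24 = ((1/23)k − 3/23)(23k^2 − 138k + 184) + (0)
Last nonzero remainder: 23k^2 − 138k + 184. Dividing through by 23 gives the monic gcd k^2 − 6k + 8.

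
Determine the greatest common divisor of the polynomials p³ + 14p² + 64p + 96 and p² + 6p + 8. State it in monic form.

Euclidean algorithm in ℚ[p]:
  p³ + 14p² + 64p + 96 = (p + 8)(p² + 6p + 8) + (8p + 32)
  p² + 6p + 8 = ((1/8)p + 1/4)(8p + 32) + (0)
Last nonzero remainder: 8p + 32. Dividing through by 8 gives the monic gcd p + 4.

p + 4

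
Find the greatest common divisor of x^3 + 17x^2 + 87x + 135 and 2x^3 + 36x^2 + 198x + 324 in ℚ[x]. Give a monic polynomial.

Apply the Euclidean algorithm:
  x^3 + 17x^2 + 87x + 135 = (1/2)(2x^3 + 36x^2 + 198x + 324) + (-x^2 - 12x - 27)
  2x^3 + 36x^2 + 198x + 324 = (-2x - 12)(-x^2 - 12x - 27) + (0)
Last nonzero remainder: -x^2 - 12x - 27. Dividing through by -1 gives the monic gcd x^2 + 12x + 27.

x^2 + 12x + 27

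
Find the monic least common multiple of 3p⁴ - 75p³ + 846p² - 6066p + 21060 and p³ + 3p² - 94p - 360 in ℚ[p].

Apply the Euclidean algorithm:
  3p⁴ - 75p³ + 846p² - 6066p + 21060 = (3p - 84)(p³ + 3p² - 94p - 360) + (1380p² - 12882p - 9180)
  p³ + 3p² - 94p - 360 = ((1/1380)p + 2837/317400)(1380p² - 12882p - 9180) + ((1470339/52900)p - 1470339/5290)
  1380p² - 12882p - 9180 = ((24334000/490113)p + 1798600/54457)((1470339/52900)p - 1470339/5290) + (0)
Last nonzero remainder: (1470339/52900)p - 1470339/5290. Dividing through by 1470339/52900 gives the monic gcd p - 10.
Then lcm(f, g) = f·g / gcd(f, g); expanding and making the result monic gives the answer.

p⁶ - 12p⁵ - 7p⁴ + 744p³ - 9114p² + 18468p + 252720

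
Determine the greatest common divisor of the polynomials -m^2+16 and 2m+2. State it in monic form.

1

Euclidean algorithm in ℚ[m]:
  -m^2+16 = (-(1/2)m+1/2)(2m+2) + (15)
  2m+2 = ((2/15)m+2/15)(15) + (0)
The last nonzero remainder is the constant 15, so the polynomials are coprime and gcd = 1.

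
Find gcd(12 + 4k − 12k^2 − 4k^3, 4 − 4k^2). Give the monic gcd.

−1 + k^2

By polynomial division,
  −4k^3 − 12k^2 + 4k + 12 = (k + 3)(−4k^2 + 4) + (0)
Last nonzero remainder: −4k^2 + 4. Dividing through by −4 gives the monic gcd k^2 − 1.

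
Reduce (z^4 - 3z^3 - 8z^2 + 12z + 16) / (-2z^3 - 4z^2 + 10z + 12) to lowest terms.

(-z^2 + 2z + 8)/(2z + 6)

Euclidean algorithm in ℚ[z]:
  z^4 - 3z^3 - 8z^2 + 12z + 16 = (-(1/2)z + 5/2)(-2z^3 - 4z^2 + 10z + 12) + (7z^2 - 7z - 14)
  -2z^3 - 4z^2 + 10z + 12 = (-(2/7)z - 6/7)(7z^2 - 7z - 14) + (0)
Last nonzero remainder: 7z^2 - 7z - 14. Dividing through by 7 gives the monic gcd z^2 - z - 2.
Cancel z^2 - z - 2 from numerator and denominator to get the reduced form.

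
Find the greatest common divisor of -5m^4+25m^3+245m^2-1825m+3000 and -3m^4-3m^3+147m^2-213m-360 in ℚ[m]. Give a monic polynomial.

Repeated division with remainder:
  -5m^4+25m^3+245m^2-1825m+3000 = (5/3)(-3m^4-3m^3+147m^2-213m-360) + (30m^3-1470m+3600)
  -3m^4-3m^3+147m^2-213m-360 = (-(1/10)m-1/10)(30m^3-1470m+3600) + (0)
Last nonzero remainder: 30m^3-1470m+3600. Dividing through by 30 gives the monic gcd m^3-49m+120.

m^3-49m+120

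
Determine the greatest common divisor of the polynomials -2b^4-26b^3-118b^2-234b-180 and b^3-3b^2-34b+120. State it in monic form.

b+6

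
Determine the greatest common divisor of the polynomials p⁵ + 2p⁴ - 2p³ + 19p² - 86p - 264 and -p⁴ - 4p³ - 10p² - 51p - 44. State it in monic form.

p³ + 3p² + 7p + 44

Apply the Euclidean algorithm:
  p⁵ + 2p⁴ - 2p³ + 19p² - 86p - 264 = (-p + 2)(-p⁴ - 4p³ - 10p² - 51p - 44) + (-4p³ - 12p² - 28p - 176)
  -p⁴ - 4p³ - 10p² - 51p - 44 = ((1/4)p + 1/4)(-4p³ - 12p² - 28p - 176) + (0)
Last nonzero remainder: -4p³ - 12p² - 28p - 176. Dividing through by -4 gives the monic gcd p³ + 3p² + 7p + 44.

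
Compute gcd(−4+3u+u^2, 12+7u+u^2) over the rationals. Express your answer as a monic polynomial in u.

4+u

Euclidean algorithm in ℚ[u]:
  u^2+3u−4 = (u^2+7u+12) + (−4u−16)
  u^2+7u+12 = (−(1/4)u−3/4)(−4u−16) + (0)
Last nonzero remainder: −4u−16. Dividing through by −4 gives the monic gcd u+4.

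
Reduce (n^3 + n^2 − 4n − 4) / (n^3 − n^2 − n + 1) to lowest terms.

(n^2 − 4)/(n^2 − 2n + 1)

By polynomial division,
  n^3 + n^2 − 4n − 4 = (n^3 − n^2 − n + 1) + (2n^2 − 3n − 5)
  n^3 − n^2 − n + 1 = ((1/2)n + 1/4)(2n^2 − 3n − 5) + ((9/4)n + 9/4)
  2n^2 − 3n − 5 = ((8/9)n − 20/9)((9/4)n + 9/4) + (0)
Last nonzero remainder: (9/4)n + 9/4. Dividing through by 9/4 gives the monic gcd n + 1.
Cancel n + 1 from numerator and denominator to get the reduced form.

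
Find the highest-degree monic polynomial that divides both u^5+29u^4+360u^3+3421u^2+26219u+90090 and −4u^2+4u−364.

Euclidean algorithm in ℚ[u]:
  u^5+29u^4+360u^3+3421u^2+26219u+90090 = (−(1/4)u^3−(15/2)u^2−(299/4)u−495/2)(−4u^2+4u−364) + (0)
Last nonzero remainder: −4u^2+4u−364. Dividing through by −4 gives the monic gcd u^2−u+91.

u^2−u+91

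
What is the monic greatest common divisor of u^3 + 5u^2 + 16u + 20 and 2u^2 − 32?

Euclidean algorithm in ℚ[u]:
  u^3 + 5u^2 + 16u + 20 = ((1/2)u + 5/2)(2u^2 − 32) + (32u + 100)
  2u^2 − 32 = ((1/16)u − 25/128)(32u + 100) + (−399/32)
  32u + 100 = (−(1024/399)u − 3200/399)(−399/32) + (0)
The last nonzero remainder is the constant −399/32, so the polynomials are coprime and gcd = 1.

1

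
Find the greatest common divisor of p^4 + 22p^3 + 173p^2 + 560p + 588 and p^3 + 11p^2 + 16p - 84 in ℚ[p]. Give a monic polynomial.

p^2 + 13p + 42

By polynomial division,
  p^4 + 22p^3 + 173p^2 + 560p + 588 = (p + 11)(p^3 + 11p^2 + 16p - 84) + (36p^2 + 468p + 1512)
  p^3 + 11p^2 + 16p - 84 = ((1/36)p - 1/18)(36p^2 + 468p + 1512) + (0)
Last nonzero remainder: 36p^2 + 468p + 1512. Dividing through by 36 gives the monic gcd p^2 + 13p + 42.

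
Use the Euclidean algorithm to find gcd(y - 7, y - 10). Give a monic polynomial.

By polynomial division,
  y - 7 = (y - 10) + (3)
  y - 10 = ((1/3)y - 10/3)(3) + (0)
The last nonzero remainder is the constant 3, so the polynomials are coprime and gcd = 1.

1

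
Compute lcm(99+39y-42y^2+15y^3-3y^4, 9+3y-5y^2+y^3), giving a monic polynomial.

99+6y-55y^2+29y^3-8y^4+y^5

Euclidean algorithm in ℚ[y]:
  -3y^4+15y^3-42y^2+39y+99 = (-3y)(y^3-5y^2+3y+9) + (-33y^2+66y+99)
  y^3-5y^2+3y+9 = (-(1/33)y+1/11)(-33y^2+66y+99) + (0)
Last nonzero remainder: -33y^2+66y+99. Dividing through by -33 gives the monic gcd y^2-2y-3.
Then lcm(f, g) = f·g / gcd(f, g); expanding and making the result monic gives the answer.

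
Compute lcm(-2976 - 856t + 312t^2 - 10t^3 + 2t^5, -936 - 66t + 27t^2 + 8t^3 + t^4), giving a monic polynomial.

Apply the Euclidean algorithm:
  2t^5 - 10t^3 + 312t^2 - 856t - 2976 = (2t - 16)(t^4 + 8t^3 + 27t^2 - 66t - 936) + (64t^3 + 876t^2 - 40t - 17952)
  t^4 + 8t^3 + 27t^2 - 66t - 936 = ((1/64)t - 91/1024)(64t^3 + 876t^2 - 40t - 17952) + ((27001/256)t^2 + (27001/128)t - 81003/32)
  64t^3 + 876t^2 - 40t - 17952 = ((16384/27001)t + 191488/27001)((27001/256)t^2 + (27001/128)t - 81003/32) + (0)
Last nonzero remainder: (27001/256)t^2 + (27001/128)t - 81003/32. Dividing through by 27001/256 gives the monic gcd t^2 + 2t - 24.
Then lcm(f, g) = f·g / gcd(f, g); expanding and making the result monic gives the answer.

-58032 - 25620t + 2028t^2 + 313t^3 + 126t^4 + 34t^5 + 6t^6 + t^7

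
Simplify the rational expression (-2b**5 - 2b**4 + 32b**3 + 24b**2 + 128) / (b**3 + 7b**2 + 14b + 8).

(-2b**3 + 10b**2 - 12b + 16)/(b + 1)

By polynomial division,
  -2b**5 - 2b**4 + 32b**3 + 24b**2 + 128 = (-2b**2 + 12b - 24)(b**3 + 7b**2 + 14b + 8) + (40b**2 + 240b + 320)
  b**3 + 7b**2 + 14b + 8 = ((1/40)b + 1/40)(40b**2 + 240b + 320) + (0)
Last nonzero remainder: 40b**2 + 240b + 320. Dividing through by 40 gives the monic gcd b**2 + 6b + 8.
Cancel b**2 + 6b + 8 from numerator and denominator to get the reduced form.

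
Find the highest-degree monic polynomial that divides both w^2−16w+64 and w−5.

Repeated division with remainder:
  w^2−16w+64 = (w−11)(w−5) + (9)
  w−5 = ((1/9)w−5/9)(9) + (0)
The last nonzero remainder is the constant 9, so the polynomials are coprime and gcd = 1.

1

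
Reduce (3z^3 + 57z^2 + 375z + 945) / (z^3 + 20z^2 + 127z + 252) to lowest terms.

Apply the Euclidean algorithm:
  3z^3 + 57z^2 + 375z + 945 = (3)(z^3 + 20z^2 + 127z + 252) + (-3z^2 - 6z + 189)
  z^3 + 20z^2 + 127z + 252 = (-(1/3)z - 6)(-3z^2 - 6z + 189) + (154z + 1386)
  -3z^2 - 6z + 189 = (-(3/154)z + 3/22)(154z + 1386) + (0)
Last nonzero remainder: 154z + 1386. Dividing through by 154 gives the monic gcd z + 9.
Cancel z + 9 from numerator and denominator to get the reduced form.

(3z^2 + 30z + 105)/(z^2 + 11z + 28)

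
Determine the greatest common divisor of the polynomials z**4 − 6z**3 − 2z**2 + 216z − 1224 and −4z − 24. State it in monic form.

z + 6

Euclidean algorithm in ℚ[z]:
  z**4 − 6z**3 − 2z**2 + 216z − 1224 = (−(1/4)z**3 + 3z**2 − (35/2)z + 51)(−4z − 24) + (0)
Last nonzero remainder: −4z − 24. Dividing through by −4 gives the monic gcd z + 6.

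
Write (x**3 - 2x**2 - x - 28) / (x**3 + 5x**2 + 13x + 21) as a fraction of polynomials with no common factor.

Repeated division with remainder:
  x**3 - 2x**2 - x - 28 = (x**3 + 5x**2 + 13x + 21) + (-7x**2 - 14x - 49)
  x**3 + 5x**2 + 13x + 21 = (-(1/7)x - 3/7)(-7x**2 - 14x - 49) + (0)
Last nonzero remainder: -7x**2 - 14x - 49. Dividing through by -7 gives the monic gcd x**2 + 2x + 7.
Cancel x**2 + 2x + 7 from numerator and denominator to get the reduced form.

(x - 4)/(x + 3)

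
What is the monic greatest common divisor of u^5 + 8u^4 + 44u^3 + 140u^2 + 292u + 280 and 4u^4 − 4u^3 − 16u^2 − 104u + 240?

By polynomial division,
  u^5 + 8u^4 + 44u^3 + 140u^2 + 292u + 280 = ((1/4)u + 9/4)(4u^4 − 4u^3 − 16u^2 − 104u + 240) + (57u^3 + 202u^2 + 466u − 260)
  4u^4 − 4u^3 − 16u^2 − 104u + 240 = ((4/57)u − 1036/3249)(57u^3 + 202u^2 + 466u − 260) + ((51040/3249)u^2 + (204160/3249)u + 510400/3249)
  57u^3 + 202u^2 + 466u − 260 = ((185193/51040)u − 42237/25520)((51040/3249)u^2 + (204160/3249)u + 510400/3249) + (0)
Last nonzero remainder: (51040/3249)u^2 + (204160/3249)u + 510400/3249. Dividing through by 51040/3249 gives the monic gcd u^2 + 4u + 10.

u^2 + 4u + 10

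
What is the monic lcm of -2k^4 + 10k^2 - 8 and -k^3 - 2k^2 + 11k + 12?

k^6 + k^5 - 17k^4 - 5k^3 + 64k^2 + 4k - 48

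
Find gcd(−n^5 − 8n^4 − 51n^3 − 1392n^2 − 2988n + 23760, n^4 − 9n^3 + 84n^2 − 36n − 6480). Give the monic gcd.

n^3 + 84n + 720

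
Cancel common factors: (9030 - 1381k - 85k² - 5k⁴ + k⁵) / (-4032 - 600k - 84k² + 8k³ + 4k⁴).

(-215 + 38k - 4k² + k³)/(96 + 12k + 4k²)

By polynomial division,
  k⁵ - 5k⁴ - 85k² - 1381k + 9030 = ((1/4)k - 7/4)(4k⁴ + 8k³ - 84k² - 600k - 4032) + (35k³ - 82k² - 1423k + 1974)
  4k⁴ + 8k³ - 84k² - 600k - 4032 = ((4/35)k + 608/1225)(35k³ - 82k² - 1423k + 1974) + ((146176/1225)k² - (146176/1225)k - 877056/175)
  35k³ - 82k² - 1423k + 1974 = ((42875/146176)k - 57575/146176)((146176/1225)k² - (146176/1225)k - 877056/175) + (0)
Last nonzero remainder: (146176/1225)k² - (146176/1225)k - 877056/175. Dividing through by 146176/1225 gives the monic gcd k² - k - 42.
Cancel k² - k - 42 from numerator and denominator to get the reduced form.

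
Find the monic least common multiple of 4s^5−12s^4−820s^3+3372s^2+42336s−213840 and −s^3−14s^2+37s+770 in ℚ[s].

By polynomial division,
  4s^5−12s^4−820s^3+3372s^2+42336s−213840 = (−4s^2+68s−280)(−s^3−14s^2+37s+770) + (16s^2+336s+1760)
  −s^3−14s^2+37s+770 = (−(1/16)s+7/16)(16s^2+336s+1760) + (0)
Last nonzero remainder: 16s^2+336s+1760. Dividing through by 16 gives the monic gcd s^2+21s+110.
Then lcm(f, g) = f·g / gcd(f, g); expanding and making the result monic gives the answer.

s^6−10s^5−184s^4+2278s^3+4683s^2−127548s+374220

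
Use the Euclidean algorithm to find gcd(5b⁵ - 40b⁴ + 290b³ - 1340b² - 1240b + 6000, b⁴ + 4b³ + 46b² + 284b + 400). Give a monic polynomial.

b³ + 46b + 100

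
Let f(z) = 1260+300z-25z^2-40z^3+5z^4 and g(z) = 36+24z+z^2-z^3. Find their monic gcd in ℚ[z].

-6+z

Apply the Euclidean algorithm:
  5z^4-40z^3-25z^2+300z+1260 = (-5z+35)(-z^3+z^2+24z+36) + (60z^2-360z)
  -z^3+z^2+24z+36 = (-(1/60)z-1/12)(60z^2-360z) + (-6z+36)
  60z^2-360z = (-10z)(-6z+36) + (0)
Last nonzero remainder: -6z+36. Dividing through by -6 gives the monic gcd z-6.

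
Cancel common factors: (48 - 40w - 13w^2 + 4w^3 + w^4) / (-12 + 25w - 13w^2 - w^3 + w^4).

(4 + w)/(-1 + w)

Apply the Euclidean algorithm:
  w^4 + 4w^3 - 13w^2 - 40w + 48 = (w^4 - w^3 - 13w^2 + 25w - 12) + (5w^3 - 65w + 60)
  w^4 - w^3 - 13w^2 + 25w - 12 = ((1/5)w - 1/5)(5w^3 - 65w + 60) + (0)
Last nonzero remainder: 5w^3 - 65w + 60. Dividing through by 5 gives the monic gcd w^3 - 13w + 12.
Cancel w^3 - 13w + 12 from numerator and denominator to get the reduced form.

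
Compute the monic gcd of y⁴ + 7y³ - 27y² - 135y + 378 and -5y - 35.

y + 7

Apply the Euclidean algorithm:
  y⁴ + 7y³ - 27y² - 135y + 378 = (-(1/5)y³ + (27/5)y - 54/5)(-5y - 35) + (0)
Last nonzero remainder: -5y - 35. Dividing through by -5 gives the monic gcd y + 7.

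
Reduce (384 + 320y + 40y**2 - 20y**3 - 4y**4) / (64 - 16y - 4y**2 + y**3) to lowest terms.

(-24 - 20y - 4y**2)/(-4 + y)

Apply the Euclidean algorithm:
  -4y**4 - 20y**3 + 40y**2 + 320y + 384 = (-4y - 36)(y**3 - 4y**2 - 16y + 64) + (-168y**2 + 2688)
  y**3 - 4y**2 - 16y + 64 = (-(1/168)y + 1/42)(-168y**2 + 2688) + (0)
Last nonzero remainder: -168y**2 + 2688. Dividing through by -168 gives the monic gcd y**2 - 16.
Cancel y**2 - 16 from numerator and denominator to get the reduced form.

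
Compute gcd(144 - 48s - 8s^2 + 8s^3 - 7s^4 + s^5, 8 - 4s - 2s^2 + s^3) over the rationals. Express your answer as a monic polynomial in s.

Euclidean algorithm in ℚ[s]:
  s^5 - 7s^4 + 8s^3 - 8s^2 - 48s + 144 = (s^2 - 5s + 2)(s^3 - 2s^2 - 4s + 8) + (-32s^2 + 128)
  s^3 - 2s^2 - 4s + 8 = (-(1/32)s + 1/16)(-32s^2 + 128) + (0)
Last nonzero remainder: -32s^2 + 128. Dividing through by -32 gives the monic gcd s^2 - 4.

-4 + s^2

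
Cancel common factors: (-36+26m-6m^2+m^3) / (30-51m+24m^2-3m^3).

Euclidean algorithm in ℚ[m]:
  m^3-6m^2+26m-36 = (-1/3)(-3m^3+24m^2-51m+30) + (2m^2+9m-26)
  -3m^3+24m^2-51m+30 = (-(3/2)m+75/4)(2m^2+9m-26) + (-(1035/4)m+1035/2)
  2m^2+9m-26 = (-(8/1035)m-52/1035)(-(1035/4)m+1035/2) + (0)
Last nonzero remainder: -(1035/4)m+1035/2. Dividing through by -1035/4 gives the monic gcd m-2.
Cancel m-2 from numerator and denominator to get the reduced form.

(-18+4m-m^2)/(15-18m+3m^2)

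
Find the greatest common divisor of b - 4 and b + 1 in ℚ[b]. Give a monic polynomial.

Euclidean algorithm in ℚ[b]:
  b - 4 = (b + 1) + (-5)
  b + 1 = (-(1/5)b - 1/5)(-5) + (0)
The last nonzero remainder is the constant -5, so the polynomials are coprime and gcd = 1.

1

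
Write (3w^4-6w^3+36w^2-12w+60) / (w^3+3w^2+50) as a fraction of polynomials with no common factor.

(3w^2+6)/(w+5)

By polynomial division,
  3w^4-6w^3+36w^2-12w+60 = (3w-15)(w^3+3w^2+50) + (81w^2-162w+810)
  w^3+3w^2+50 = ((1/81)w+5/81)(81w^2-162w+810) + (0)
Last nonzero remainder: 81w^2-162w+810. Dividing through by 81 gives the monic gcd w^2-2w+10.
Cancel w^2-2w+10 from numerator and denominator to get the reduced form.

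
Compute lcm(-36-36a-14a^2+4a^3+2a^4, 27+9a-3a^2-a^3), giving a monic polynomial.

-54-72a-39a^2-a^3+5a^4+a^5

Repeated division with remainder:
  2a^4+4a^3-14a^2-36a-36 = (-2a+2)(-a^3-3a^2+9a+27) + (10a^2-90)
  -a^3-3a^2+9a+27 = (-(1/10)a-3/10)(10a^2-90) + (0)
Last nonzero remainder: 10a^2-90. Dividing through by 10 gives the monic gcd a^2-9.
Then lcm(f, g) = f·g / gcd(f, g); expanding and making the result monic gives the answer.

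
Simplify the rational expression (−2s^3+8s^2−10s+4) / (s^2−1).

Euclidean algorithm in ℚ[s]:
  −2s^3+8s^2−10s+4 = (−2s+8)(s^2−1) + (−12s+12)
  s^2−1 = (−(1/12)s−1/12)(−12s+12) + (0)
Last nonzero remainder: −12s+12. Dividing through by −12 gives the monic gcd s−1.
Cancel s−1 from numerator and denominator to get the reduced form.

(−2s^2+6s−4)/(s+1)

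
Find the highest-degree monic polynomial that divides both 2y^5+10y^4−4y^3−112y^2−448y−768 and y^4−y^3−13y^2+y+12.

Apply the Euclidean algorithm:
  2y^5+10y^4−4y^3−112y^2−448y−768 = (2y+12)(y^4−y^3−13y^2+y+12) + (34y^3+42y^2−484y−912)
  y^4−y^3−13y^2+y+12 = ((1/34)y−19/289)(34y^3+42y^2−484y−912) + ((1155/289)y^2−(1155/289)y−13860/289)
  34y^3+42y^2−484y−912 = ((9826/1155)y+21964/1155)((1155/289)y^2−(1155/289)y−13860/289) + (0)
Last nonzero remainder: (1155/289)y^2−(1155/289)y−13860/289. Dividing through by 1155/289 gives the monic gcd y^2−y−12.

y^2−y−12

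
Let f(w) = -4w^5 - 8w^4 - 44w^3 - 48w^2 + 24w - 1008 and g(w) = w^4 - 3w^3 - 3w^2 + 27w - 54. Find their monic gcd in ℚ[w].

w^3 - 3w + 18

Euclidean algorithm in ℚ[w]:
  -4w^5 - 8w^4 - 44w^3 - 48w^2 + 24w - 1008 = (-4w - 20)(w^4 - 3w^3 - 3w^2 + 27w - 54) + (-116w^3 + 348w - 2088)
  w^4 - 3w^3 - 3w^2 + 27w - 54 = (-(1/116)w + 3/116)(-116w^3 + 348w - 2088) + (0)
Last nonzero remainder: -116w^3 + 348w - 2088. Dividing through by -116 gives the monic gcd w^3 - 3w + 18.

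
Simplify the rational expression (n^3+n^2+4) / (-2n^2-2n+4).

(-n^2+n-2)/(2n-2)

Apply the Euclidean algorithm:
  n^3+n^2+4 = (-(1/2)n)(-2n^2-2n+4) + (2n+4)
  -2n^2-2n+4 = (-n+1)(2n+4) + (0)
Last nonzero remainder: 2n+4. Dividing through by 2 gives the monic gcd n+2.
Cancel n+2 from numerator and denominator to get the reduced form.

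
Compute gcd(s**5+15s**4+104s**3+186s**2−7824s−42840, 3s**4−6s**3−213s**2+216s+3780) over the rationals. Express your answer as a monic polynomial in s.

Apply the Euclidean algorithm:
  s**5+15s**4+104s**3+186s**2−7824s−42840 = ((1/3)s+17/3)(3s**4−6s**3−213s**2+216s+3780) + (209s**3+1321s**2−10308s−64260)
  3s**4−6s**3−213s**2+216s+3780 = ((3/209)s−5217/43681)(209s**3+1321s**2−10308s−64260) + ((4050720/43681)s**2−(4050720/43681)s−170130240/43681)
  209s**3+1321s**2−10308s−64260 = ((9129329/4050720)s+742577/45008)((4050720/43681)s**2−(4050720/43681)s−170130240/43681) + (0)
Last nonzero remainder: (4050720/43681)s**2−(4050720/43681)s−170130240/43681. Dividing through by 4050720/43681 gives the monic gcd s**2−s−42.

s**2−s−42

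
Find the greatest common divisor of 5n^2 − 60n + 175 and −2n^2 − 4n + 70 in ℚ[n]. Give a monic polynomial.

By polynomial division,
  5n^2 − 60n + 175 = (−5/2)(−2n^2 − 4n + 70) + (−70n + 350)
  −2n^2 − 4n + 70 = ((1/35)n + 1/5)(−70n + 350) + (0)
Last nonzero remainder: −70n + 350. Dividing through by −70 gives the monic gcd n − 5.

n − 5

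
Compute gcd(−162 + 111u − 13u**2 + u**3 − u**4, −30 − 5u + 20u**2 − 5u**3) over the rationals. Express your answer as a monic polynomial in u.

By polynomial division,
  −u**4 + u**3 − 13u**2 + 111u − 162 = ((1/5)u + 3/5)(−5u**3 + 20u**2 − 5u − 30) + (−24u**2 + 120u − 144)
  −5u**3 + 20u**2 − 5u − 30 = ((5/24)u + 5/24)(−24u**2 + 120u − 144) + (0)
Last nonzero remainder: −24u**2 + 120u − 144. Dividing through by −24 gives the monic gcd u**2 − 5u + 6.

6 − 5u + u**2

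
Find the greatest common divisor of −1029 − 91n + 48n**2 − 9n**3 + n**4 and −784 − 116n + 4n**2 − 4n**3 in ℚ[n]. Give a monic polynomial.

49 − 5n + n**2

Repeated division with remainder:
  n**4 − 9n**3 + 48n**2 − 91n − 1029 = (−(1/4)n + 2)(−4n**3 + 4n**2 − 116n − 784) + (11n**2 − 55n + 539)
  −4n**3 + 4n**2 − 116n − 784 = (−(4/11)n − 16/11)(11n**2 − 55n + 539) + (0)
Last nonzero remainder: 11n**2 − 55n + 539. Dividing through by 11 gives the monic gcd n**2 − 5n + 49.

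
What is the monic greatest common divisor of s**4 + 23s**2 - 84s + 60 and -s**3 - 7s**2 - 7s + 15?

Apply the Euclidean algorithm:
  s**4 + 23s**2 - 84s + 60 = (-s + 7)(-s**3 - 7s**2 - 7s + 15) + (65s**2 - 20s - 45)
  -s**3 - 7s**2 - 7s + 15 = (-(1/65)s - 19/169)(65s**2 - 20s - 45) + (-(1680/169)s + 1680/169)
  65s**2 - 20s - 45 = (-(2197/336)s - 507/112)(-(1680/169)s + 1680/169) + (0)
Last nonzero remainder: -(1680/169)s + 1680/169. Dividing through by -1680/169 gives the monic gcd s - 1.

s - 1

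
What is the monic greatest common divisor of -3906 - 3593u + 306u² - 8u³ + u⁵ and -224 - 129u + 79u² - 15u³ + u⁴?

-7 - 6u + u²

Repeated division with remainder:
  u⁵ - 8u³ + 306u² - 3593u - 3906 = (u + 15)(u⁴ - 15u³ + 79u² - 129u - 224) + (138u³ - 750u² - 1434u - 546)
  u⁴ - 15u³ + 79u² - 129u - 224 = ((1/138)u - 110/1587)(138u³ - 750u² - 1434u - 546) + ((19788/529)u² - (118728/529)u - 138516/529)
  138u³ - 750u² - 1434u - 546 = ((12167/3298)u + 6877/3298)((19788/529)u² - (118728/529)u - 138516/529) + (0)
Last nonzero remainder: (19788/529)u² - (118728/529)u - 138516/529. Dividing through by 19788/529 gives the monic gcd u² - 6u - 7.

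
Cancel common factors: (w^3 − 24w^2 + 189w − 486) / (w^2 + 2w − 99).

(w^2 − 15w + 54)/(w + 11)

Euclidean algorithm in ℚ[w]:
  w^3 − 24w^2 + 189w − 486 = (w − 26)(w^2 + 2w − 99) + (340w − 3060)
  w^2 + 2w − 99 = ((1/340)w + 11/340)(340w − 3060) + (0)
Last nonzero remainder: 340w − 3060. Dividing through by 340 gives the monic gcd w − 9.
Cancel w − 9 from numerator and denominator to get the reduced form.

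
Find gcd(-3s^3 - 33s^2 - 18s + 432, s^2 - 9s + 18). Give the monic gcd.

Euclidean algorithm in ℚ[s]:
  -3s^3 - 33s^2 - 18s + 432 = (-3s - 60)(s^2 - 9s + 18) + (-504s + 1512)
  s^2 - 9s + 18 = (-(1/504)s + 1/84)(-504s + 1512) + (0)
Last nonzero remainder: -504s + 1512. Dividing through by -504 gives the monic gcd s - 3.

s - 3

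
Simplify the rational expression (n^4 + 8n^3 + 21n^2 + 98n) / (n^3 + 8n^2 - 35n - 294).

Repeated division with remainder:
  n^4 + 8n^3 + 21n^2 + 98n = (n)(n^3 + 8n^2 - 35n - 294) + (56n^2 + 392n)
  n^3 + 8n^2 - 35n - 294 = ((1/56)n + 1/56)(56n^2 + 392n) + (-42n - 294)
  56n^2 + 392n = (-(4/3)n)(-42n - 294) + (0)
Last nonzero remainder: -42n - 294. Dividing through by -42 gives the monic gcd n + 7.
Cancel n + 7 from numerator and denominator to get the reduced form.

(n^3 + n^2 + 14n)/(n^2 + n - 42)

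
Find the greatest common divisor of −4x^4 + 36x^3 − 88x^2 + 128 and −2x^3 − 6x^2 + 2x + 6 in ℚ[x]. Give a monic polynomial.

x + 1

Repeated division with remainder:
  −4x^4 + 36x^3 − 88x^2 + 128 = (2x − 24)(−2x^3 − 6x^2 + 2x + 6) + (−236x^2 + 36x + 272)
  −2x^3 − 6x^2 + 2x + 6 = ((1/118)x + 93/3481)(−236x^2 + 36x + 272) + (−(4410/3481)x − 4410/3481)
  −236x^2 + 36x + 272 = ((410758/2205)x − 473416/2205)(−(4410/3481)x − 4410/3481) + (0)
Last nonzero remainder: −(4410/3481)x − 4410/3481. Dividing through by −4410/3481 gives the monic gcd x + 1.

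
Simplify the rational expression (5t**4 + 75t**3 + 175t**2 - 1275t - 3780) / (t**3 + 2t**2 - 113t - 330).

Repeated division with remainder:
  5t**4 + 75t**3 + 175t**2 - 1275t - 3780 = (5t + 65)(t**3 + 2t**2 - 113t - 330) + (610t**2 + 7720t + 17670)
  t**3 + 2t**2 - 113t - 330 = ((1/610)t - 65/3721)(610t**2 + 7720t + 17670) + (-(26460/3721)t - 79380/3721)
  610t**2 + 7720t + 17670 = (-(226981/2646)t - 2191669/2646)(-(26460/3721)t - 79380/3721) + (0)
Last nonzero remainder: -(26460/3721)t - 79380/3721. Dividing through by -26460/3721 gives the monic gcd t + 3.
Cancel t + 3 from numerator and denominator to get the reduced form.

(5t**3 + 60t**2 - 5t - 1260)/(t**2 - t - 110)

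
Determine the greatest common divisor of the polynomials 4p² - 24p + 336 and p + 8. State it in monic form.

Repeated division with remainder:
  4p² - 24p + 336 = (4p - 56)(p + 8) + (784)
  p + 8 = ((1/784)p + 1/98)(784) + (0)
The last nonzero remainder is the constant 784, so the polynomials are coprime and gcd = 1.

1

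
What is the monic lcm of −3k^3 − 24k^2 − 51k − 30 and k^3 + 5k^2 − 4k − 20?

k^4 + 6k^3 + k^2 − 24k − 20

Euclidean algorithm in ℚ[k]:
  −3k^3 − 24k^2 − 51k − 30 = (−3)(k^3 + 5k^2 − 4k − 20) + (−9k^2 − 63k − 90)
  k^3 + 5k^2 − 4k − 20 = (−(1/9)k + 2/9)(−9k^2 − 63k − 90) + (0)
Last nonzero remainder: −9k^2 − 63k − 90. Dividing through by −9 gives the monic gcd k^2 + 7k + 10.
Then lcm(f, g) = f·g / gcd(f, g); expanding and making the result monic gives the answer.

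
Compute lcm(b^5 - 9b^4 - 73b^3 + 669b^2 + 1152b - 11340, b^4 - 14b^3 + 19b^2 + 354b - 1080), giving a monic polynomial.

b^6 - 13b^5 - 37b^4 + 961b^3 - 1524b^2 - 15948b + 45360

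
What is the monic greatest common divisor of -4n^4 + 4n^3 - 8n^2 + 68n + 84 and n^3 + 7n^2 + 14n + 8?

n + 1

Apply the Euclidean algorithm:
  -4n^4 + 4n^3 - 8n^2 + 68n + 84 = (-4n + 32)(n^3 + 7n^2 + 14n + 8) + (-176n^2 - 348n - 172)
  n^3 + 7n^2 + 14n + 8 = (-(1/176)n - 221/7744)(-176n^2 - 348n - 172) + ((5985/1936)n + 5985/1936)
  -176n^2 - 348n - 172 = (-(340736/5985)n - 332992/5985)((5985/1936)n + 5985/1936) + (0)
Last nonzero remainder: (5985/1936)n + 5985/1936. Dividing through by 5985/1936 gives the monic gcd n + 1.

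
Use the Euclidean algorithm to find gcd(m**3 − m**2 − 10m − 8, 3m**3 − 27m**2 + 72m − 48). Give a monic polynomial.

By polynomial division,
  m**3 − m**2 − 10m − 8 = (1/3)(3m**3 − 27m**2 + 72m − 48) + (8m**2 − 34m + 8)
  3m**3 − 27m**2 + 72m − 48 = ((3/8)m − 57/32)(8m**2 − 34m + 8) + ((135/16)m − 135/4)
  8m**2 − 34m + 8 = ((128/135)m − 32/135)((135/16)m − 135/4) + (0)
Last nonzero remainder: (135/16)m − 135/4. Dividing through by 135/16 gives the monic gcd m − 4.

m − 4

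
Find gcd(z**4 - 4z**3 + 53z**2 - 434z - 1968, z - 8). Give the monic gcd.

Euclidean algorithm in ℚ[z]:
  z**4 - 4z**3 + 53z**2 - 434z - 1968 = (z**3 + 4z**2 + 85z + 246)(z - 8) + (0)
The last nonzero remainder z - 8 is already monic.

z - 8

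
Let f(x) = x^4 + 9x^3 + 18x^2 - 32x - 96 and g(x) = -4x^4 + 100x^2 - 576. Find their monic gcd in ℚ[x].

x^2 + 7x + 12

Euclidean algorithm in ℚ[x]:
  x^4 + 9x^3 + 18x^2 - 32x - 96 = (-1/4)(-4x^4 + 100x^2 - 576) + (9x^3 + 43x^2 - 32x - 240)
  -4x^4 + 100x^2 - 576 = (-(4/9)x + 172/81)(9x^3 + 43x^2 - 32x - 240) + (-(448/81)x^2 - (3136/81)x - 1792/27)
  9x^3 + 43x^2 - 32x - 240 = (-(729/448)x + 405/112)(-(448/81)x^2 - (3136/81)x - 1792/27) + (0)
Last nonzero remainder: -(448/81)x^2 - (3136/81)x - 1792/27. Dividing through by -448/81 gives the monic gcd x^2 + 7x + 12.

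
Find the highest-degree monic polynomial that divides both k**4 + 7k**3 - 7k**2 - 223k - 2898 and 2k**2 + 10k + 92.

k**2 + 5k + 46

Euclidean algorithm in ℚ[k]:
  k**4 + 7k**3 - 7k**2 - 223k - 2898 = ((1/2)k**2 + k - 63/2)(2k**2 + 10k + 92) + (0)
Last nonzero remainder: 2k**2 + 10k + 92. Dividing through by 2 gives the monic gcd k**2 + 5k + 46.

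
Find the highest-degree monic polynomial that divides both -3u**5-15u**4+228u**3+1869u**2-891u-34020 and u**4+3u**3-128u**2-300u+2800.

u**2+3u-28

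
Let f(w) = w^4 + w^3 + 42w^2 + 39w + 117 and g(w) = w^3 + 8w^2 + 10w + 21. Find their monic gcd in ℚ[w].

w^2 + w + 3

Repeated division with remainder:
  w^4 + w^3 + 42w^2 + 39w + 117 = (w - 7)(w^3 + 8w^2 + 10w + 21) + (88w^2 + 88w + 264)
  w^3 + 8w^2 + 10w + 21 = ((1/88)w + 7/88)(88w^2 + 88w + 264) + (0)
Last nonzero remainder: 88w^2 + 88w + 264. Dividing through by 88 gives the monic gcd w^2 + w + 3.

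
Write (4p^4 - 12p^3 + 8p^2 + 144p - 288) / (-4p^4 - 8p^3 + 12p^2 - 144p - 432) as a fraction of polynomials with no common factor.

(-p + 2)/(p + 3)

Euclidean algorithm in ℚ[p]:
  4p^4 - 12p^3 + 8p^2 + 144p - 288 = (-1)(-4p^4 - 8p^3 + 12p^2 - 144p - 432) + (-20p^3 + 20p^2 - 720)
  -4p^4 - 8p^3 + 12p^2 - 144p - 432 = ((1/5)p + 3/5)(-20p^3 + 20p^2 - 720) + (0)
Last nonzero remainder: -20p^3 + 20p^2 - 720. Dividing through by -20 gives the monic gcd p^3 - p^2 + 36.
Cancel p^3 - p^2 + 36 from numerator and denominator to get the reduced form.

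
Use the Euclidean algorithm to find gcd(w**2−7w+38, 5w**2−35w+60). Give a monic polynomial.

1

Apply the Euclidean algorithm:
  w**2−7w+38 = (1/5)(5w**2−35w+60) + (26)
  5w**2−35w+60 = ((5/26)w**2−(35/26)w+30/13)(26) + (0)
The last nonzero remainder is the constant 26, so the polynomials are coprime and gcd = 1.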